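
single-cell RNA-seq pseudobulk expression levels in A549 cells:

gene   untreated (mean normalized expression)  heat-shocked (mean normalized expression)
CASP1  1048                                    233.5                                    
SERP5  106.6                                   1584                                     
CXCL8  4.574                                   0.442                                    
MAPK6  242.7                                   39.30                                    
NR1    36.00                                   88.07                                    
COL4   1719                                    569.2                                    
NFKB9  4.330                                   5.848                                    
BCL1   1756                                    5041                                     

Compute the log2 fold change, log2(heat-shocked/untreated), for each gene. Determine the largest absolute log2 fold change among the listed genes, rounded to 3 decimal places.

3.893

log2(233.5/1048) = -2.166  (CASP1)
log2(1584/106.6) = 3.893  (SERP5)
log2(0.442/4.574) = -3.371  (CXCL8)
log2(39.30/242.7) = -2.627  (MAPK6)
log2(88.07/36.00) = 1.291  (NR1)
log2(569.2/1719) = -1.595  (COL4)
log2(5.848/4.330) = 0.434  (NFKB9)
log2(5041/1756) = 1.521  (BCL1)
The largest magnitude belongs to SERP5.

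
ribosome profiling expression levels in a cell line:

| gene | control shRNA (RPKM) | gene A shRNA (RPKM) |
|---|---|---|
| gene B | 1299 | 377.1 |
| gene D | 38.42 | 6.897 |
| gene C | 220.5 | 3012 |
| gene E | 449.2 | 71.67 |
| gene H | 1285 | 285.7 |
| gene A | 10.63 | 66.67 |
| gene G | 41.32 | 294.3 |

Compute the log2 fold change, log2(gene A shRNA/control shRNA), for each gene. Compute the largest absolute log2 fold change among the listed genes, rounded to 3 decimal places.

log2(377.1/1299) = -1.784  (gene B)
log2(6.897/38.42) = -2.478  (gene D)
log2(3012/220.5) = 3.772  (gene C)
log2(71.67/449.2) = -2.648  (gene E)
log2(285.7/1285) = -2.169  (gene H)
log2(66.67/10.63) = 2.649  (gene A)
log2(294.3/41.32) = 2.832  (gene G)
The largest magnitude belongs to gene C.

3.772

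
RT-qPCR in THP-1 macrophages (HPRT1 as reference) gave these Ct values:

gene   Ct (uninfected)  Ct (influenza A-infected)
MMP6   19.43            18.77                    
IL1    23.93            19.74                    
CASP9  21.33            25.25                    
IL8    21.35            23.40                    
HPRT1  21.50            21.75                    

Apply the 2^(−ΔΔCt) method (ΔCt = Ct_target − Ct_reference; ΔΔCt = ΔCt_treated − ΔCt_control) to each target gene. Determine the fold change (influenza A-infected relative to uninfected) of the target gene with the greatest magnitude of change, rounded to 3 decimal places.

21.706

MMP6: ΔΔCt = (18.77−21.75) − (19.43−21.50) = -2.98 − (-2.07) = -0.91; fold change = 2^0.91 = 1.879
IL1: ΔΔCt = (19.74−21.75) − (23.93−21.50) = -2.01 − 2.43 = -4.44; fold change = 2^4.44 = 21.706
CASP9: ΔΔCt = (25.25−21.75) − (21.33−21.50) = 3.50 − (-0.17) = 3.67; fold change = 2^-3.67 = 0.079
IL8: ΔΔCt = (23.40−21.75) − (21.35−21.50) = 1.65 − (-0.15) = 1.80; fold change = 2^-1.80 = 0.287
IL1 has the largest |ΔΔCt| = 4.44.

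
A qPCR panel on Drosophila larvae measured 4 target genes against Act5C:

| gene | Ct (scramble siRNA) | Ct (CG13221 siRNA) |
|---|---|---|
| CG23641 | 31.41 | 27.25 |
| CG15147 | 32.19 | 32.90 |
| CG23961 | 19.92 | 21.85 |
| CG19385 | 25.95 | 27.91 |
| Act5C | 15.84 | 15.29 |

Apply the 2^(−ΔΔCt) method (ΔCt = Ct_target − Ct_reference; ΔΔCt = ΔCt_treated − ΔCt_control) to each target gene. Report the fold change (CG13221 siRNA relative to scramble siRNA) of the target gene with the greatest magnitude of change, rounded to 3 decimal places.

12.210

CG23641: ΔΔCt = (27.25−15.29) − (31.41−15.84) = 11.96 − 15.57 = -3.61; fold change = 2^3.61 = 12.210
CG15147: ΔΔCt = (32.90−15.29) − (32.19−15.84) = 17.61 − 16.35 = 1.26; fold change = 2^-1.26 = 0.418
CG23961: ΔΔCt = (21.85−15.29) − (19.92−15.84) = 6.56 − 4.08 = 2.48; fold change = 2^-2.48 = 0.179
CG19385: ΔΔCt = (27.91−15.29) − (25.95−15.84) = 12.62 − 10.11 = 2.51; fold change = 2^-2.51 = 0.176
CG23641 has the largest |ΔΔCt| = 3.61.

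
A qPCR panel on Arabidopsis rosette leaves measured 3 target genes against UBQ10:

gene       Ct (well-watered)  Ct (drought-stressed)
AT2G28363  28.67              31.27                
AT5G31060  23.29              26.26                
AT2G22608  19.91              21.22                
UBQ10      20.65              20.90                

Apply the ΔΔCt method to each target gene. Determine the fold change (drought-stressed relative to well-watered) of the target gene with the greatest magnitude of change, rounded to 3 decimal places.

0.152

AT2G28363: ΔΔCt = (31.27−20.90) − (28.67−20.65) = 10.37 − 8.02 = 2.35; fold change = 2^-2.35 = 0.196
AT5G31060: ΔΔCt = (26.26−20.90) − (23.29−20.65) = 5.36 − 2.64 = 2.72; fold change = 2^-2.72 = 0.152
AT2G22608: ΔΔCt = (21.22−20.90) − (19.91−20.65) = 0.32 − (-0.74) = 1.06; fold change = 2^-1.06 = 0.480
AT5G31060 has the largest |ΔΔCt| = 2.72.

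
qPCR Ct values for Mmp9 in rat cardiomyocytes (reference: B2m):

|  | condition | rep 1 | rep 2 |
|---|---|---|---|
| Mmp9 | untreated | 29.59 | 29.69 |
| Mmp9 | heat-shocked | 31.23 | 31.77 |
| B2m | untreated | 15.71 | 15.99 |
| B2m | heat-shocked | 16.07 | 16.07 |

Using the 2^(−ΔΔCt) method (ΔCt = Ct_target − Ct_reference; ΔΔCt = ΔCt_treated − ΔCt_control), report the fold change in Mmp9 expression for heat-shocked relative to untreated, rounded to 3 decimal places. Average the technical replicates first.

Mean Ct: Mmp9 untreated 29.640; Mmp9 heat-shocked 31.500; B2m untreated 15.850; B2m heat-shocked 16.070
ΔCt(untreated) = 29.640 − 15.850 = 13.790
ΔCt(heat-shocked) = 31.500 − 16.070 = 15.430
ΔΔCt = 15.430 − 13.790 = 1.640
Fold change = 2^(−1.640) = 0.3209

0.321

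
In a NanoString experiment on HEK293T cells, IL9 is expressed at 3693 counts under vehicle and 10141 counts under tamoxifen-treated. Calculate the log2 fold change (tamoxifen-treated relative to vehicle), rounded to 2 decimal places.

Fold change = 10141 / 3693 = 2.7460
log2(2.7460) = 1.457

1.46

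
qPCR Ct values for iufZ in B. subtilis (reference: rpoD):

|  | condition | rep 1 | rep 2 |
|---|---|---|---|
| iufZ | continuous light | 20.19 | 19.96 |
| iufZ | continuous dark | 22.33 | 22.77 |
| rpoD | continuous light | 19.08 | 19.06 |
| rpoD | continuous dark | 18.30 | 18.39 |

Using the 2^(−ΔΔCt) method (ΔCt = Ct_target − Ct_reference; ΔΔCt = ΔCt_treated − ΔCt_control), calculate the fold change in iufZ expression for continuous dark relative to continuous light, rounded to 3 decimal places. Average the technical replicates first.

0.109

Mean Ct: iufZ continuous light 20.075; iufZ continuous dark 22.550; rpoD continuous light 19.070; rpoD continuous dark 18.345
ΔCt(continuous light) = 20.075 − 19.070 = 1.005
ΔCt(continuous dark) = 22.550 − 18.345 = 4.205
ΔΔCt = 4.205 − 1.005 = 3.200
Fold change = 2^(−3.200) = 0.1088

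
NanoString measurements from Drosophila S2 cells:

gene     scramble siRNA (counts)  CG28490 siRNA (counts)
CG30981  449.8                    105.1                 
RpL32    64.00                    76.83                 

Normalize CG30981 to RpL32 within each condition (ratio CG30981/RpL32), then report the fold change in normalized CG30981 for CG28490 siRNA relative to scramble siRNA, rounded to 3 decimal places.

0.195

CG30981/RpL32 (scramble siRNA) = 449.8 / 64.00 = 7.0281
CG30981/RpL32 (CG28490 siRNA) = 105.1 / 76.83 = 1.368
Fold change = 1.368 / 7.0281 = 0.1946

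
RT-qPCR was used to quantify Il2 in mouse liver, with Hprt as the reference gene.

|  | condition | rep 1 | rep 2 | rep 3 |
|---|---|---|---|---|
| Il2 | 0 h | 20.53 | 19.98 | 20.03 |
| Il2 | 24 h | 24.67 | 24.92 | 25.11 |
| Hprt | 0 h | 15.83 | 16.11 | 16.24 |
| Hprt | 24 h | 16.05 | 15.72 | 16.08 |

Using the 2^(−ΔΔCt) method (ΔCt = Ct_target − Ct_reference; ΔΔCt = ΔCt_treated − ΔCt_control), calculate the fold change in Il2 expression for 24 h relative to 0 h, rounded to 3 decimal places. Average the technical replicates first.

0.035

Mean Ct: Il2 0 h 20.180; Il2 24 h 24.900; Hprt 0 h 16.060; Hprt 24 h 15.950
ΔCt(0 h) = 20.180 − 16.060 = 4.120
ΔCt(24 h) = 24.900 − 15.950 = 8.950
ΔΔCt = 8.950 − 4.120 = 4.830
Fold change = 2^(−4.830) = 0.0352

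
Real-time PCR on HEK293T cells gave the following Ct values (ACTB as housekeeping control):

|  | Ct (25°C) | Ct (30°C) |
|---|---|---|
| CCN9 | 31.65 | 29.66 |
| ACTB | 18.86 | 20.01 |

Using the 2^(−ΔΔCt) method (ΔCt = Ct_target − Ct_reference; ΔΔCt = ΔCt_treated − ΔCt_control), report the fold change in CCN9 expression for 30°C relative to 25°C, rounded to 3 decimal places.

8.815

ΔCt(25°C) = 31.650 − 18.860 = 12.790
ΔCt(30°C) = 29.660 − 20.010 = 9.650
ΔΔCt = 9.650 − 12.790 = -3.140
Fold change = 2^(−(-3.140)) = 2^3.140 = 8.8152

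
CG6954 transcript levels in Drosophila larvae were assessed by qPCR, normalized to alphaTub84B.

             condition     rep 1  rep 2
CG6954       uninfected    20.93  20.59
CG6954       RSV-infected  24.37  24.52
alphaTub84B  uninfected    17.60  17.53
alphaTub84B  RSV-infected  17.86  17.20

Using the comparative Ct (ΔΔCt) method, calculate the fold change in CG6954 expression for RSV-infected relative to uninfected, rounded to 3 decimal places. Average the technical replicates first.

0.076

Mean Ct: CG6954 uninfected 20.760; CG6954 RSV-infected 24.445; alphaTub84B uninfected 17.565; alphaTub84B RSV-infected 17.530
ΔCt(uninfected) = 20.760 − 17.565 = 3.195
ΔCt(RSV-infected) = 24.445 − 17.530 = 6.915
ΔΔCt = 6.915 − 3.195 = 3.720
Fold change = 2^(−3.720) = 0.0759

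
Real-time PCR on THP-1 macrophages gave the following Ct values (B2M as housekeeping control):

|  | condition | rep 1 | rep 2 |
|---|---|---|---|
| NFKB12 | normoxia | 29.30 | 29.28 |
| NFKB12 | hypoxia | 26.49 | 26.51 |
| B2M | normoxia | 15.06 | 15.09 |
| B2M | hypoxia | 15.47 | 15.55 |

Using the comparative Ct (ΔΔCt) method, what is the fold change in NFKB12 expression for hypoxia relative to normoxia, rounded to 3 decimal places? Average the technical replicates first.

9.350

Mean Ct: NFKB12 normoxia 29.290; NFKB12 hypoxia 26.500; B2M normoxia 15.075; B2M hypoxia 15.510
ΔCt(normoxia) = 29.290 − 15.075 = 14.215
ΔCt(hypoxia) = 26.500 − 15.510 = 10.990
ΔΔCt = 10.990 − 14.215 = -3.225
Fold change = 2^(−(-3.225)) = 2^3.225 = 9.3502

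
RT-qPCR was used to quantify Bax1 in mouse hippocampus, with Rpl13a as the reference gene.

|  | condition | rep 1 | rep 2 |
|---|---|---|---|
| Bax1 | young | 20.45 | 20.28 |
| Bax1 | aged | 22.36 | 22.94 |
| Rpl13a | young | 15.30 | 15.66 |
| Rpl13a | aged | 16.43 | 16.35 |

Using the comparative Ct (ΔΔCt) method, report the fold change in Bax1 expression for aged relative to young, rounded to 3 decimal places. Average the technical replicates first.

Mean Ct: Bax1 young 20.365; Bax1 aged 22.650; Rpl13a young 15.480; Rpl13a aged 16.390
ΔCt(young) = 20.365 − 15.480 = 4.885
ΔCt(aged) = 22.650 − 16.390 = 6.260
ΔΔCt = 6.260 − 4.885 = 1.375
Fold change = 2^(−1.375) = 0.3856

0.386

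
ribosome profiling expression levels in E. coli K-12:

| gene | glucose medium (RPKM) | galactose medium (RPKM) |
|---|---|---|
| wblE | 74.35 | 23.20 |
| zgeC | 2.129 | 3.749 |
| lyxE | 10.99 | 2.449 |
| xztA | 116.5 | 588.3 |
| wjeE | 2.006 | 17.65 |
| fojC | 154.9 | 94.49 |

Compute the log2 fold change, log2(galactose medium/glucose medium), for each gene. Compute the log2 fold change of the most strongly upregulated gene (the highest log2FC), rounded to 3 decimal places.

log2(23.20/74.35) = -1.680  (wblE)
log2(3.749/2.129) = 0.816  (zgeC)
log2(2.449/10.99) = -2.166  (lyxE)
log2(588.3/116.5) = 2.336  (xztA)
log2(17.65/2.006) = 3.137  (wjeE)
log2(94.49/154.9) = -0.713  (fojC)
wjeE is most strongly upregulated.

3.137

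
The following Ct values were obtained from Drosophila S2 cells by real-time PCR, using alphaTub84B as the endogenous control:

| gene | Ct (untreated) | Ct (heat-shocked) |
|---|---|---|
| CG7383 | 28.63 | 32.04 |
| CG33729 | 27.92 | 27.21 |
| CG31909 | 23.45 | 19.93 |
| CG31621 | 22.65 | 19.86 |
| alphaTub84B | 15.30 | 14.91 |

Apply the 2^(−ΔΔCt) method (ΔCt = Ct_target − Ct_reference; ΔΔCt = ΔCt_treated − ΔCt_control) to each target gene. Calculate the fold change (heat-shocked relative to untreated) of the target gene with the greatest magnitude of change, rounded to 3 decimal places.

0.072

CG7383: ΔΔCt = (32.04−14.91) − (28.63−15.30) = 17.13 − 13.33 = 3.80; fold change = 2^-3.80 = 0.072
CG33729: ΔΔCt = (27.21−14.91) − (27.92−15.30) = 12.30 − 12.62 = -0.32; fold change = 2^0.32 = 1.248
CG31909: ΔΔCt = (19.93−14.91) − (23.45−15.30) = 5.02 − 8.15 = -3.13; fold change = 2^3.13 = 8.754
CG31621: ΔΔCt = (19.86−14.91) − (22.65−15.30) = 4.95 − 7.35 = -2.40; fold change = 2^2.40 = 5.278
CG7383 has the largest |ΔΔCt| = 3.80.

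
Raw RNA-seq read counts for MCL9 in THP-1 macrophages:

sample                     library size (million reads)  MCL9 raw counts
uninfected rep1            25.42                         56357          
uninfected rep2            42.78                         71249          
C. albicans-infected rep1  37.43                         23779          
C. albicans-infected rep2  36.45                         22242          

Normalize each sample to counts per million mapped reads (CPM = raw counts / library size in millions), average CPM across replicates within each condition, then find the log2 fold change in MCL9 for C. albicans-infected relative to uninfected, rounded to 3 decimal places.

-1.640

CPM(uninfected rep1) = 56357 / 25.42 = 2217.0338
CPM(uninfected rep2) = 71249 / 42.78 = 1665.4745
CPM(C. albicans-infected rep1) = 23779 / 37.43 = 635.2925
CPM(C. albicans-infected rep2) = 22242 / 36.45 = 610.2058
mean CPM(uninfected) = 1941.2542; mean CPM(C. albicans-infected) = 622.7492
Fold change = 622.7492 / 1941.2542 = 0.32080
log2(0.32080) = -1.6403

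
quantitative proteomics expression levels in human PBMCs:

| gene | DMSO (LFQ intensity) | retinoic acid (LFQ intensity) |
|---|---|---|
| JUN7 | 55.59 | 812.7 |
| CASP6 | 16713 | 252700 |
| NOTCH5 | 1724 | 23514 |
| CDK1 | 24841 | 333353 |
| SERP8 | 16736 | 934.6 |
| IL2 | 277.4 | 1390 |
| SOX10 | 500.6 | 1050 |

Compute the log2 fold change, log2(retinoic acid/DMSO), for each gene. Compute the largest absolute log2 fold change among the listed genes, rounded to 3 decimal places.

log2(812.7/55.59) = 3.870  (JUN7)
log2(252700/16713) = 3.918  (CASP6)
log2(23514/1724) = 3.770  (NOTCH5)
log2(333353/24841) = 3.746  (CDK1)
log2(934.6/16736) = -4.162  (SERP8)
log2(1390/277.4) = 2.325  (IL2)
log2(1050/500.6) = 1.069  (SOX10)
The largest magnitude belongs to SERP8.

4.162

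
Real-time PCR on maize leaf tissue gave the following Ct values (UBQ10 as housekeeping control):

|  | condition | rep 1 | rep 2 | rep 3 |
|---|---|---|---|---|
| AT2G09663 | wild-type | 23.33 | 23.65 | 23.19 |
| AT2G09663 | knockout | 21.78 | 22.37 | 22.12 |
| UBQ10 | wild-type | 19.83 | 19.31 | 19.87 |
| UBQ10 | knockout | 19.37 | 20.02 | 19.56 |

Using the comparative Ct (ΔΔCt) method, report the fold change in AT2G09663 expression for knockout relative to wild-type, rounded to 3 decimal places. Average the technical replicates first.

Mean Ct: AT2G09663 wild-type 23.390; AT2G09663 knockout 22.090; UBQ10 wild-type 19.670; UBQ10 knockout 19.650
ΔCt(wild-type) = 23.390 − 19.670 = 3.720
ΔCt(knockout) = 22.090 − 19.650 = 2.440
ΔΔCt = 2.440 − 3.720 = -1.280
Fold change = 2^(−(-1.280)) = 2^1.280 = 2.4284

2.428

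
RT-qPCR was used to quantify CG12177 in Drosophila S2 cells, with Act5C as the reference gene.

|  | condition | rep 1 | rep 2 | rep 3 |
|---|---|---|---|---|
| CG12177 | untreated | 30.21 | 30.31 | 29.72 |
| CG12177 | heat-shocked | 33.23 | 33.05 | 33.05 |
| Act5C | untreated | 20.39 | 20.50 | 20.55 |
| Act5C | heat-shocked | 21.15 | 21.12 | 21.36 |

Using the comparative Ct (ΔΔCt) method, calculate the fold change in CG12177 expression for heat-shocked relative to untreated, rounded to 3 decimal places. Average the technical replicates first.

Mean Ct: CG12177 untreated 30.080; CG12177 heat-shocked 33.110; Act5C untreated 20.480; Act5C heat-shocked 21.210
ΔCt(untreated) = 30.080 − 20.480 = 9.600
ΔCt(heat-shocked) = 33.110 − 21.210 = 11.900
ΔΔCt = 11.900 − 9.600 = 2.300
Fold change = 2^(−2.300) = 0.2031

0.203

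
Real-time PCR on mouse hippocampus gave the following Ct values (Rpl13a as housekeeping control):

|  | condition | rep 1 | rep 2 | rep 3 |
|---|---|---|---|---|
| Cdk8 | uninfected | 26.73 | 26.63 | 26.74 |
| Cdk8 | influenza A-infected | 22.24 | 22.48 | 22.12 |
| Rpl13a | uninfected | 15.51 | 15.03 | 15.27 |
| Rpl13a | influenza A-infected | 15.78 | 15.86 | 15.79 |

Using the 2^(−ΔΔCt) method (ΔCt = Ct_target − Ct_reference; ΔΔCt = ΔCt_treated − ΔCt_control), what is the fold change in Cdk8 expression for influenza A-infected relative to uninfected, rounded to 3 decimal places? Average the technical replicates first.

31.125

Mean Ct: Cdk8 uninfected 26.700; Cdk8 influenza A-infected 22.280; Rpl13a uninfected 15.270; Rpl13a influenza A-infected 15.810
ΔCt(uninfected) = 26.700 − 15.270 = 11.430
ΔCt(influenza A-infected) = 22.280 − 15.810 = 6.470
ΔΔCt = 6.470 − 11.430 = -4.960
Fold change = 2^(−(-4.960)) = 2^4.960 = 31.1250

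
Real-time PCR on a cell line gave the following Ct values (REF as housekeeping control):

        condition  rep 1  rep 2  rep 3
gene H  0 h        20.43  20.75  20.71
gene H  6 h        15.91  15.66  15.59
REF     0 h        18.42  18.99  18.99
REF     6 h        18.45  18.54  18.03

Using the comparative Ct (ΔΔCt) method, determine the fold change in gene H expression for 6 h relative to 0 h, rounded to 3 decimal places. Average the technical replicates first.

Mean Ct: gene H 0 h 20.630; gene H 6 h 15.720; REF 0 h 18.800; REF 6 h 18.340
ΔCt(0 h) = 20.630 − 18.800 = 1.830
ΔCt(6 h) = 15.720 − 18.340 = -2.620
ΔΔCt = -2.620 − 1.830 = -4.450
Fold change = 2^(−(-4.450)) = 2^4.450 = 21.8566

21.857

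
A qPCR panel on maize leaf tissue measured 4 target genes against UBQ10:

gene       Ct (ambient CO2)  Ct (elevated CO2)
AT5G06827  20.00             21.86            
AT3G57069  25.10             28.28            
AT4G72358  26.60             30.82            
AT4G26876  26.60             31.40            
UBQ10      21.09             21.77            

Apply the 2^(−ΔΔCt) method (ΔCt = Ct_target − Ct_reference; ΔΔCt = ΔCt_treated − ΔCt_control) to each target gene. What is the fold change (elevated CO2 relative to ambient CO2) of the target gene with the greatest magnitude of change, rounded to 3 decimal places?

0.058

AT5G06827: ΔΔCt = (21.86−21.77) − (20.00−21.09) = 0.09 − (-1.09) = 1.18; fold change = 2^-1.18 = 0.441
AT3G57069: ΔΔCt = (28.28−21.77) − (25.10−21.09) = 6.51 − 4.01 = 2.50; fold change = 2^-2.50 = 0.177
AT4G72358: ΔΔCt = (30.82−21.77) − (26.60−21.09) = 9.05 − 5.51 = 3.54; fold change = 2^-3.54 = 0.086
AT4G26876: ΔΔCt = (31.40−21.77) − (26.60−21.09) = 9.63 − 5.51 = 4.12; fold change = 2^-4.12 = 0.058
AT4G26876 has the largest |ΔΔCt| = 4.12.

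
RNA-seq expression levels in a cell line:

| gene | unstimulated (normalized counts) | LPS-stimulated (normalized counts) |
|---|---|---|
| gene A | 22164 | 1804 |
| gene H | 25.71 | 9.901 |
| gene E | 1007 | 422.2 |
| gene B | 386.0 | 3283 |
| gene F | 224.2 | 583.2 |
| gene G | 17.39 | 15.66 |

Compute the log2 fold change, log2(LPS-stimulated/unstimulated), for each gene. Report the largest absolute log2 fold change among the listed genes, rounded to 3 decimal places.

3.619

log2(1804/22164) = -3.619  (gene A)
log2(9.901/25.71) = -1.377  (gene H)
log2(422.2/1007) = -1.254  (gene E)
log2(3283/386.0) = 3.088  (gene B)
log2(583.2/224.2) = 1.379  (gene F)
log2(15.66/17.39) = -0.151  (gene G)
The largest magnitude belongs to gene A.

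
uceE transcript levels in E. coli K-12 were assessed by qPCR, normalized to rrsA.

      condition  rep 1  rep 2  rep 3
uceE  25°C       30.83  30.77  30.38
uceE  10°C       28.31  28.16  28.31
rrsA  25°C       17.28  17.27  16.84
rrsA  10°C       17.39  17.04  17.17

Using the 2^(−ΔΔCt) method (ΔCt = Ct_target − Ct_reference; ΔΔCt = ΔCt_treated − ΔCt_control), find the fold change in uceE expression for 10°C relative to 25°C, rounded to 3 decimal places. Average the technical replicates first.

Mean Ct: uceE 25°C 30.660; uceE 10°C 28.260; rrsA 25°C 17.130; rrsA 10°C 17.200
ΔCt(25°C) = 30.660 − 17.130 = 13.530
ΔCt(10°C) = 28.260 − 17.200 = 11.060
ΔΔCt = 11.060 − 13.530 = -2.470
Fold change = 2^(−(-2.470)) = 2^2.470 = 5.5404

5.540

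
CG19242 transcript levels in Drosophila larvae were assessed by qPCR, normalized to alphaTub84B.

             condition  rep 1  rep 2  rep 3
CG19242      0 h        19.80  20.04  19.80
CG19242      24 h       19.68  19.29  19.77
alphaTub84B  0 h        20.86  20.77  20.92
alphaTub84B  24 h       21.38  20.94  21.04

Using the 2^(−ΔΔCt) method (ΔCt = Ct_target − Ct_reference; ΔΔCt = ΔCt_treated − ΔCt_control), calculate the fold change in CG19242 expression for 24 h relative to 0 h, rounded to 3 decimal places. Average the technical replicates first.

Mean Ct: CG19242 0 h 19.880; CG19242 24 h 19.580; alphaTub84B 0 h 20.850; alphaTub84B 24 h 21.120
ΔCt(0 h) = 19.880 − 20.850 = -0.970
ΔCt(24 h) = 19.580 − 21.120 = -1.540
ΔΔCt = -1.540 − (-0.970) = -0.570
Fold change = 2^(−(-0.570)) = 2^0.570 = 1.4845

1.485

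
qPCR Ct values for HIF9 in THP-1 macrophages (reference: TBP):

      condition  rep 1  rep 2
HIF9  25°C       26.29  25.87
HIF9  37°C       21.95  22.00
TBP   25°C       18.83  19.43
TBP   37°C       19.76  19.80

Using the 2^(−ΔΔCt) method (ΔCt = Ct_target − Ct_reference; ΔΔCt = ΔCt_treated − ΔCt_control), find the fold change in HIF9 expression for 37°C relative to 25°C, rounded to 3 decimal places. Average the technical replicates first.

Mean Ct: HIF9 25°C 26.080; HIF9 37°C 21.975; TBP 25°C 19.130; TBP 37°C 19.780
ΔCt(25°C) = 26.080 − 19.130 = 6.950
ΔCt(37°C) = 21.975 − 19.780 = 2.195
ΔΔCt = 2.195 − 6.950 = -4.755
Fold change = 2^(−(-4.755)) = 2^4.755 = 27.0021

27.002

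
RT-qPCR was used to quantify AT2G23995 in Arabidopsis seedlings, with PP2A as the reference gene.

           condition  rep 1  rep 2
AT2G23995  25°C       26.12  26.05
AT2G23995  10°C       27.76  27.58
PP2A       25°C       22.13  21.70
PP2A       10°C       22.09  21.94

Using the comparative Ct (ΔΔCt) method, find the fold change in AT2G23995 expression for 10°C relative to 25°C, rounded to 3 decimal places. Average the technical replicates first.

0.357

Mean Ct: AT2G23995 25°C 26.085; AT2G23995 10°C 27.670; PP2A 25°C 21.915; PP2A 10°C 22.015
ΔCt(25°C) = 26.085 − 21.915 = 4.170
ΔCt(10°C) = 27.670 − 22.015 = 5.655
ΔΔCt = 5.655 − 4.170 = 1.485
Fold change = 2^(−1.485) = 0.3572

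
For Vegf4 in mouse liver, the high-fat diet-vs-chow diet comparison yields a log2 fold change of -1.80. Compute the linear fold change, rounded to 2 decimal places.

0.29

Fold change = 2^(-1.80) = 0.287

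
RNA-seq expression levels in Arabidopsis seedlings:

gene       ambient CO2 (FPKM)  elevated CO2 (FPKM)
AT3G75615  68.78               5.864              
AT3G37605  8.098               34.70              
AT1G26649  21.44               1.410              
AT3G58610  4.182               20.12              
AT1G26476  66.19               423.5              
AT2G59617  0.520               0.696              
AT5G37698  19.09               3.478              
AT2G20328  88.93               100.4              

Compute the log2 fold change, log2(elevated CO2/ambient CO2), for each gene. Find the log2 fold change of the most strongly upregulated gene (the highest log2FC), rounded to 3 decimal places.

log2(5.864/68.78) = -3.552  (AT3G75615)
log2(34.70/8.098) = 2.099  (AT3G37605)
log2(1.410/21.44) = -3.927  (AT1G26649)
log2(20.12/4.182) = 2.266  (AT3G58610)
log2(423.5/66.19) = 2.678  (AT1G26476)
log2(0.696/0.520) = 0.421  (AT2G59617)
log2(3.478/19.09) = -2.456  (AT5G37698)
log2(100.4/88.93) = 0.175  (AT2G20328)
AT1G26476 is most strongly upregulated.

2.678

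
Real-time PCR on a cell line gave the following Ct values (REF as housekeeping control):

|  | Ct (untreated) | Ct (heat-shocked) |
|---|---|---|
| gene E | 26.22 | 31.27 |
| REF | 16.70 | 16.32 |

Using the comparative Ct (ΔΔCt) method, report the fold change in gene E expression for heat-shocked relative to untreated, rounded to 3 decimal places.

0.023

ΔCt(untreated) = 26.220 − 16.700 = 9.520
ΔCt(heat-shocked) = 31.270 − 16.320 = 14.950
ΔΔCt = 14.950 − 9.520 = 5.430
Fold change = 2^(−5.430) = 0.0232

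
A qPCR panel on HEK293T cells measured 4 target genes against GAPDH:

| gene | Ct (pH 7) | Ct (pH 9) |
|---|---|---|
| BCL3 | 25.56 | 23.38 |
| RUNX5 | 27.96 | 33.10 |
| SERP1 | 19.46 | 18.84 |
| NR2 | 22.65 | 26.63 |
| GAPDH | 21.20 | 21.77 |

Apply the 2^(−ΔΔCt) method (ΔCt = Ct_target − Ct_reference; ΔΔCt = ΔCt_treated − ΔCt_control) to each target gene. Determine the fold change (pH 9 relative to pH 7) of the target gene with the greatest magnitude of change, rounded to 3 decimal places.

0.042

BCL3: ΔΔCt = (23.38−21.77) − (25.56−21.20) = 1.61 − 4.36 = -2.75; fold change = 2^2.75 = 6.727
RUNX5: ΔΔCt = (33.10−21.77) − (27.96−21.20) = 11.33 − 6.76 = 4.57; fold change = 2^-4.57 = 0.042
SERP1: ΔΔCt = (18.84−21.77) − (19.46−21.20) = -2.93 − (-1.74) = -1.19; fold change = 2^1.19 = 2.282
NR2: ΔΔCt = (26.63−21.77) − (22.65−21.20) = 4.86 − 1.45 = 3.41; fold change = 2^-3.41 = 0.094
RUNX5 has the largest |ΔΔCt| = 4.57.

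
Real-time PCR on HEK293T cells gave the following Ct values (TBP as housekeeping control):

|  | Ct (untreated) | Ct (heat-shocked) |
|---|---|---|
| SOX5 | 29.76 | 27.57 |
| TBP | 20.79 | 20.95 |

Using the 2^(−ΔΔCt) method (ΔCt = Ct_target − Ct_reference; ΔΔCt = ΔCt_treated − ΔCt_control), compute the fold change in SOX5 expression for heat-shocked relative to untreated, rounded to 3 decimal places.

5.098

ΔCt(untreated) = 29.760 − 20.790 = 8.970
ΔCt(heat-shocked) = 27.570 − 20.950 = 6.620
ΔΔCt = 6.620 − 8.970 = -2.350
Fold change = 2^(−(-2.350)) = 2^2.350 = 5.0982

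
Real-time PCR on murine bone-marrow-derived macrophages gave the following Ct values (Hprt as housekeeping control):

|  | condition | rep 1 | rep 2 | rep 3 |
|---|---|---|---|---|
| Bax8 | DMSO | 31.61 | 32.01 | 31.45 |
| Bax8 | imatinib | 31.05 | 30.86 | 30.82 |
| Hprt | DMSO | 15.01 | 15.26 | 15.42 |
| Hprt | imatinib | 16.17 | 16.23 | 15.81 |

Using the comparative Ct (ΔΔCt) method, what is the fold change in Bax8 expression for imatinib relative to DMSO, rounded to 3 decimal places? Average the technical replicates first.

3.074

Mean Ct: Bax8 DMSO 31.690; Bax8 imatinib 30.910; Hprt DMSO 15.230; Hprt imatinib 16.070
ΔCt(DMSO) = 31.690 − 15.230 = 16.460
ΔCt(imatinib) = 30.910 − 16.070 = 14.840
ΔΔCt = 14.840 − 16.460 = -1.620
Fold change = 2^(−(-1.620)) = 2^1.620 = 3.0738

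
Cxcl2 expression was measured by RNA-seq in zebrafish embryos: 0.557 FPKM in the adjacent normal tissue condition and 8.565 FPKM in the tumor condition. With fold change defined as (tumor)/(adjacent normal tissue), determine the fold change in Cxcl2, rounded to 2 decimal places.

Fold change = 8.565 / 0.557 = 15.377
Cxcl2 is upregulated.

15.38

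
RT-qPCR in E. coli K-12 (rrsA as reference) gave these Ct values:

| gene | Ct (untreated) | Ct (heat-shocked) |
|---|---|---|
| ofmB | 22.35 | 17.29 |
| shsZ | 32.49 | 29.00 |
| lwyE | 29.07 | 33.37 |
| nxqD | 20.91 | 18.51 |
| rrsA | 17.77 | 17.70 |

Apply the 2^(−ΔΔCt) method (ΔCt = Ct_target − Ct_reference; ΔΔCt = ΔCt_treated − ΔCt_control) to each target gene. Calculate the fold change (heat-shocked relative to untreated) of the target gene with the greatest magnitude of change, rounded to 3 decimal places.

ofmB: ΔΔCt = (17.29−17.70) − (22.35−17.77) = -0.41 − 4.58 = -4.99; fold change = 2^4.99 = 31.779
shsZ: ΔΔCt = (29.00−17.70) − (32.49−17.77) = 11.30 − 14.72 = -3.42; fold change = 2^3.42 = 10.703
lwyE: ΔΔCt = (33.37−17.70) − (29.07−17.77) = 15.67 − 11.30 = 4.37; fold change = 2^-4.37 = 0.048
nxqD: ΔΔCt = (18.51−17.70) − (20.91−17.77) = 0.81 − 3.14 = -2.33; fold change = 2^2.33 = 5.028
ofmB has the largest |ΔΔCt| = 4.99.

31.779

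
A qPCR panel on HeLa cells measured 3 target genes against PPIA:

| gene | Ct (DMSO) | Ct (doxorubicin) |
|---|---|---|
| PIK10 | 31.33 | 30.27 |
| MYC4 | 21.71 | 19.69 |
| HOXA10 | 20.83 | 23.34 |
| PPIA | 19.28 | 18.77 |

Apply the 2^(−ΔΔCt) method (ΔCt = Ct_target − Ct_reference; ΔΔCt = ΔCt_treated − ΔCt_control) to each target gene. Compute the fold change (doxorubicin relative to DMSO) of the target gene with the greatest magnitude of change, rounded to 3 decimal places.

0.123

PIK10: ΔΔCt = (30.27−18.77) − (31.33−19.28) = 11.50 − 12.05 = -0.55; fold change = 2^0.55 = 1.464
MYC4: ΔΔCt = (19.69−18.77) − (21.71−19.28) = 0.92 − 2.43 = -1.51; fold change = 2^1.51 = 2.848
HOXA10: ΔΔCt = (23.34−18.77) − (20.83−19.28) = 4.57 − 1.55 = 3.02; fold change = 2^-3.02 = 0.123
HOXA10 has the largest |ΔΔCt| = 3.02.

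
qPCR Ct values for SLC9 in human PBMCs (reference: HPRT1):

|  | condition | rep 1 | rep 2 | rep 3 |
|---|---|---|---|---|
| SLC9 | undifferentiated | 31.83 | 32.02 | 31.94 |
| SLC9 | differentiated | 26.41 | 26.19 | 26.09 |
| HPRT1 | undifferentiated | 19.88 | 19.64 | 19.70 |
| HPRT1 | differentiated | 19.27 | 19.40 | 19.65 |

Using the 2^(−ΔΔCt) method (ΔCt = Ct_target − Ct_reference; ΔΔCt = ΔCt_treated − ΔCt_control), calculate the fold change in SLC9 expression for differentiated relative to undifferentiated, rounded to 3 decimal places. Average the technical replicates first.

42.224

Mean Ct: SLC9 undifferentiated 31.930; SLC9 differentiated 26.230; HPRT1 undifferentiated 19.740; HPRT1 differentiated 19.440
ΔCt(undifferentiated) = 31.930 − 19.740 = 12.190
ΔCt(differentiated) = 26.230 − 19.440 = 6.790
ΔΔCt = 6.790 − 12.190 = -5.400
Fold change = 2^(−(-5.400)) = 2^5.400 = 42.2243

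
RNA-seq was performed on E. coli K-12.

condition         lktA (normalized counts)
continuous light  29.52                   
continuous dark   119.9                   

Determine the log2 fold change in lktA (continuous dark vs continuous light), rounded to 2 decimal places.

Fold change = 119.9 / 29.52 = 4.0617
log2(4.0617) = 2.022

2.02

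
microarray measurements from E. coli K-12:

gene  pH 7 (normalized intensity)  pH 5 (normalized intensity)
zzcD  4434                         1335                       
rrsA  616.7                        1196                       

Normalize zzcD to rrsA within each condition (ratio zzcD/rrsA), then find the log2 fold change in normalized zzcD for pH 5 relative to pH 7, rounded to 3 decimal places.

zzcD/rrsA (pH 7) = 4434 / 616.7 = 7.1899
zzcD/rrsA (pH 5) = 1335 / 1196 = 1.1162
Fold change = 1.1162 / 7.1899 = 0.1552
log2(0.1552) = -2.6873

-2.687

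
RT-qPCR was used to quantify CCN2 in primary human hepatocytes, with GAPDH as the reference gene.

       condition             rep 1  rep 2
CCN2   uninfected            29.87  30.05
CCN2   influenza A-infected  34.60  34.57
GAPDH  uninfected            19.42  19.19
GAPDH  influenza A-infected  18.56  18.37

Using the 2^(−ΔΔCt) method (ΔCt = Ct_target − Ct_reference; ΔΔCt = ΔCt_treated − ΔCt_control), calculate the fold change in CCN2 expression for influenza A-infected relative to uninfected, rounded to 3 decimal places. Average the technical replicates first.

Mean Ct: CCN2 uninfected 29.960; CCN2 influenza A-infected 34.585; GAPDH uninfected 19.305; GAPDH influenza A-infected 18.465
ΔCt(uninfected) = 29.960 − 19.305 = 10.655
ΔCt(influenza A-infected) = 34.585 − 18.465 = 16.120
ΔΔCt = 16.120 − 10.655 = 5.465
Fold change = 2^(−5.465) = 0.0226

0.023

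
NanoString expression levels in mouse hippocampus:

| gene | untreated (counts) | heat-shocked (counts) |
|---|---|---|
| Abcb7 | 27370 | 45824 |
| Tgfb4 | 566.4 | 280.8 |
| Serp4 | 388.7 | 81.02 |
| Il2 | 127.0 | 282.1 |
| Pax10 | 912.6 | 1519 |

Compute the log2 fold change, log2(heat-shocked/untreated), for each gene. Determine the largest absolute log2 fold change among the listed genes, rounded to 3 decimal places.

2.262

log2(45824/27370) = 0.744  (Abcb7)
log2(280.8/566.4) = -1.012  (Tgfb4)
log2(81.02/388.7) = -2.262  (Serp4)
log2(282.1/127.0) = 1.151  (Il2)
log2(1519/912.6) = 0.735  (Pax10)
The largest magnitude belongs to Serp4.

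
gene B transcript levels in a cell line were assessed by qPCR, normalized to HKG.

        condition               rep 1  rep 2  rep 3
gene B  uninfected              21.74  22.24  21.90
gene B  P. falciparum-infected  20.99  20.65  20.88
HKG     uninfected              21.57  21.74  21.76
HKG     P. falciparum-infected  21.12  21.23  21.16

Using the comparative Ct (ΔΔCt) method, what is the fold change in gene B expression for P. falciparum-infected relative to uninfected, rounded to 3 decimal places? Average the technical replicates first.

1.516

Mean Ct: gene B uninfected 21.960; gene B P. falciparum-infected 20.840; HKG uninfected 21.690; HKG P. falciparum-infected 21.170
ΔCt(uninfected) = 21.960 − 21.690 = 0.270
ΔCt(P. falciparum-infected) = 20.840 − 21.170 = -0.330
ΔΔCt = -0.330 − 0.270 = -0.600
Fold change = 2^(−(-0.600)) = 2^0.600 = 1.5157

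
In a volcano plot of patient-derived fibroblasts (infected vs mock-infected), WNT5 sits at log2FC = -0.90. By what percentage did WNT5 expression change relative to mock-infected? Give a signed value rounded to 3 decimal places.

-46.411%

Fold change = 2^(-0.90) = 0.5359
Percent change = (FC − 1) × 100% = (0.5359 − 1) × 100 = -46.411%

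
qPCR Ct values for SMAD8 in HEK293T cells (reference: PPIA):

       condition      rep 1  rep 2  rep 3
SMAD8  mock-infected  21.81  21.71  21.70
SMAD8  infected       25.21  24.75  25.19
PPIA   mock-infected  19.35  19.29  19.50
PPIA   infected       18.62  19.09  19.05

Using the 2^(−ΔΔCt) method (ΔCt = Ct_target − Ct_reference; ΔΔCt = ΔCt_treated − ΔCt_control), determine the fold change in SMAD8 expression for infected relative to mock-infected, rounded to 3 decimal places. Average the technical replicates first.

0.073

Mean Ct: SMAD8 mock-infected 21.740; SMAD8 infected 25.050; PPIA mock-infected 19.380; PPIA infected 18.920
ΔCt(mock-infected) = 21.740 − 19.380 = 2.360
ΔCt(infected) = 25.050 − 18.920 = 6.130
ΔΔCt = 6.130 − 2.360 = 3.770
Fold change = 2^(−3.770) = 0.0733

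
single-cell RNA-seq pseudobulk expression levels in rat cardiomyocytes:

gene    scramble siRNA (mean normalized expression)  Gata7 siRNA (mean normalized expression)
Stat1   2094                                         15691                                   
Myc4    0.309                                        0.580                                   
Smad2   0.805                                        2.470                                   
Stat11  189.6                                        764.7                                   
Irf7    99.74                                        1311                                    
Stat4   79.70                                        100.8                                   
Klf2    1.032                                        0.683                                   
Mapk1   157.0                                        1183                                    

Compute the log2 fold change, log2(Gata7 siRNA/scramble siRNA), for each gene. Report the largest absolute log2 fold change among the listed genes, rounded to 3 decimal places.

log2(15691/2094) = 2.906  (Stat1)
log2(0.580/0.309) = 0.908  (Myc4)
log2(2.470/0.805) = 1.617  (Smad2)
log2(764.7/189.6) = 2.012  (Stat11)
log2(1311/99.74) = 3.716  (Irf7)
log2(100.8/79.70) = 0.339  (Stat4)
log2(0.683/1.032) = -0.595  (Klf2)
log2(1183/157.0) = 2.914  (Mapk1)
The largest magnitude belongs to Irf7.

3.716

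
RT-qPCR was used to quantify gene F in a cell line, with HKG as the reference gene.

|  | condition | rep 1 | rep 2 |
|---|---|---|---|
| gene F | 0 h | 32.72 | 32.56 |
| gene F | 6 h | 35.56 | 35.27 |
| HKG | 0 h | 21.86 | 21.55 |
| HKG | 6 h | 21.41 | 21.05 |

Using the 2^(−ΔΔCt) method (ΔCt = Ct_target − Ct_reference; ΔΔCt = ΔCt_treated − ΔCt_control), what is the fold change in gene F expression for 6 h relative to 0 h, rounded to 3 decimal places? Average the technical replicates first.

Mean Ct: gene F 0 h 32.640; gene F 6 h 35.415; HKG 0 h 21.705; HKG 6 h 21.230
ΔCt(0 h) = 32.640 − 21.705 = 10.935
ΔCt(6 h) = 35.415 − 21.230 = 14.185
ΔΔCt = 14.185 − 10.935 = 3.250
Fold change = 2^(−3.250) = 0.1051

0.105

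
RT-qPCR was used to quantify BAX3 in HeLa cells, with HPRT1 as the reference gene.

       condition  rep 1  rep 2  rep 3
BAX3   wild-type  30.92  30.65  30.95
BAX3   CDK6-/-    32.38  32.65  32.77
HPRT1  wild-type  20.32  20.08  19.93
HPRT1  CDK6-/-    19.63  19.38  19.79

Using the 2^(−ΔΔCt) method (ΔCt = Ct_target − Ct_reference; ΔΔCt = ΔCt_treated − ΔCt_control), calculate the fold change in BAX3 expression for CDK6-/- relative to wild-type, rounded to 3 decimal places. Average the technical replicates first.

0.207

Mean Ct: BAX3 wild-type 30.840; BAX3 CDK6-/- 32.600; HPRT1 wild-type 20.110; HPRT1 CDK6-/- 19.600
ΔCt(wild-type) = 30.840 − 20.110 = 10.730
ΔCt(CDK6-/-) = 32.600 − 19.600 = 13.000
ΔΔCt = 13.000 − 10.730 = 2.270
Fold change = 2^(−2.270) = 0.2073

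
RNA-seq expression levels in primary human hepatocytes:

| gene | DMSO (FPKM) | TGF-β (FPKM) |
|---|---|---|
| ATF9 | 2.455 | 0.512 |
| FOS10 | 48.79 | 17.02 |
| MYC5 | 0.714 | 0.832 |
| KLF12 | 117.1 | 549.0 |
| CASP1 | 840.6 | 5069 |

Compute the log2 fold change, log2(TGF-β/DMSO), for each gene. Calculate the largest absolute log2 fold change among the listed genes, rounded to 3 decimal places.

log2(0.512/2.455) = -2.262  (ATF9)
log2(17.02/48.79) = -1.519  (FOS10)
log2(0.832/0.714) = 0.221  (MYC5)
log2(549.0/117.1) = 2.229  (KLF12)
log2(5069/840.6) = 2.592  (CASP1)
The largest magnitude belongs to CASP1.

2.592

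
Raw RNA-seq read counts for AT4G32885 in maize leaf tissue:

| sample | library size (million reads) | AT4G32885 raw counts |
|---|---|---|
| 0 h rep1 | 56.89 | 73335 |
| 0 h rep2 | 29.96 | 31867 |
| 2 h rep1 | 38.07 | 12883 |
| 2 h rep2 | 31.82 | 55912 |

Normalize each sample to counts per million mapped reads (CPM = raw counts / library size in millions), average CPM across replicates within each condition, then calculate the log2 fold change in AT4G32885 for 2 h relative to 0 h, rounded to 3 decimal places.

CPM(0 h rep1) = 73335 / 56.89 = 1289.0666
CPM(0 h rep2) = 31867 / 29.96 = 1063.6515
CPM(2 h rep1) = 12883 / 38.07 = 338.4029
CPM(2 h rep2) = 55912 / 31.82 = 1757.1339
mean CPM(0 h) = 1176.3591; mean CPM(2 h) = 1047.7684
Fold change = 1047.7684 / 1176.3591 = 0.89069
log2(0.89069) = -0.1670

-0.167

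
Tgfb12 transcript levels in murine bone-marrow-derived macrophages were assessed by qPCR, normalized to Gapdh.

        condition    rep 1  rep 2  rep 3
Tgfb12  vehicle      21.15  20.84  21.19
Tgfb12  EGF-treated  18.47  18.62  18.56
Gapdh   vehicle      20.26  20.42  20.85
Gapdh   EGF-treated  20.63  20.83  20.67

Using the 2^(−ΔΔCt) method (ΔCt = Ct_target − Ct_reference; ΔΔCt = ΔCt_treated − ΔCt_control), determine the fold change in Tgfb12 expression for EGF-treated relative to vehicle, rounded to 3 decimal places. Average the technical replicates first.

Mean Ct: Tgfb12 vehicle 21.060; Tgfb12 EGF-treated 18.550; Gapdh vehicle 20.510; Gapdh EGF-treated 20.710
ΔCt(vehicle) = 21.060 − 20.510 = 0.550
ΔCt(EGF-treated) = 18.550 − 20.710 = -2.160
ΔΔCt = -2.160 − 0.550 = -2.710
Fold change = 2^(−(-2.710)) = 2^2.710 = 6.5432

6.543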